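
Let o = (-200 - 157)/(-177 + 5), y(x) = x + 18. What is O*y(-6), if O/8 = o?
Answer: 8568/43 ≈ 199.26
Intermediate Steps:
y(x) = 18 + x
o = 357/172 (o = -357/(-172) = -357*(-1/172) = 357/172 ≈ 2.0756)
O = 714/43 (O = 8*(357/172) = 714/43 ≈ 16.605)
O*y(-6) = 714*(18 - 6)/43 = (714/43)*12 = 8568/43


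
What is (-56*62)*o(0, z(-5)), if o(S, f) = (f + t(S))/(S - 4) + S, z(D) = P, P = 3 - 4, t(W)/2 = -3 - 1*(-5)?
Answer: 2604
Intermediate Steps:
t(W) = 4 (t(W) = 2*(-3 - 1*(-5)) = 2*(-3 + 5) = 2*2 = 4)
P = -1
z(D) = -1
o(S, f) = S + (4 + f)/(-4 + S) (o(S, f) = (f + 4)/(S - 4) + S = (4 + f)/(-4 + S) + S = S + (4 + f)/(-4 + S))
(-56*62)*o(0, z(-5)) = (-56*62)*((4 - 1 + 0² - 4*0)/(-4 + 0)) = -3472*(4 - 1 + 0 + 0)/(-4) = -(-868)*3 = -3472*(-¾) = 2604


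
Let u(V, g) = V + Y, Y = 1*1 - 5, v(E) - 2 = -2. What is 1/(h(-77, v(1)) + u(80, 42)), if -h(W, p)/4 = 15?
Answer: 1/16 ≈ 0.062500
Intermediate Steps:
v(E) = 0 (v(E) = 2 - 2 = 0)
h(W, p) = -60 (h(W, p) = -4*15 = -60)
Y = -4 (Y = 1 - 5 = -4)
u(V, g) = -4 + V (u(V, g) = V - 4 = -4 + V)
1/(h(-77, v(1)) + u(80, 42)) = 1/(-60 + (-4 + 80)) = 1/(-60 + 76) = 1/16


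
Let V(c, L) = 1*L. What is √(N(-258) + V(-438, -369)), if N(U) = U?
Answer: I*√627 ≈ 25.04*I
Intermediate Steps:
V(c, L) = L
√(N(-258) + V(-438, -369)) = √(-258 - 369) = √(-627) = I*√627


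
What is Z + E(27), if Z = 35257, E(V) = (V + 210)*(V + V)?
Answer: 48055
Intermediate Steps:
E(V) = 2*V*(210 + V) (E(V) = (210 + V)*(2*V) = 2*V*(210 + V))
Z + E(27) = 35257 + 2*27*(210 + 27) = 35257 + 2*27*237 = 35257 + 12798 = 48055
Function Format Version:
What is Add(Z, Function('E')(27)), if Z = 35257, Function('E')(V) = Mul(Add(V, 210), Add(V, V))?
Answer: 48055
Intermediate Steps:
Function('E')(V) = Mul(2, V, Add(210, V)) (Function('E')(V) = Mul(Add(210, V), Mul(2, V)) = Mul(2, V, Add(210, V)))
Add(Z, Function('E')(27)) = Add(35257, Mul(2, 27, Add(210, 27))) = Add(35257, Mul(2, 27, 237)) = Add(35257, 12798) = 48055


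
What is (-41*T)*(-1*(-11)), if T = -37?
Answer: 16687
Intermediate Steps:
(-41*T)*(-1*(-11)) = (-41*(-37))*(-1*(-11)) = 1517*11 = 16687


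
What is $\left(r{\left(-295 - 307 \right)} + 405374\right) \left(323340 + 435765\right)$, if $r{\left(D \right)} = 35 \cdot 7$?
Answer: $307907410995$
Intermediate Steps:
$r{\left(D \right)} = 245$
$\left(r{\left(-295 - 307 \right)} + 405374\right) \left(323340 + 435765\right) = \left(245 + 405374\right) \left(323340 + 435765\right) = 405619 \cdot 759105 = 307907410995$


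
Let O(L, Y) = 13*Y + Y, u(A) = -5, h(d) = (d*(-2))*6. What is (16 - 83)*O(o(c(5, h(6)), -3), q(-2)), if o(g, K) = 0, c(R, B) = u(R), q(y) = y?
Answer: 1876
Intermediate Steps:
h(d) = -12*d (h(d) = -2*d*6 = -12*d)
c(R, B) = -5
O(L, Y) = 14*Y
(16 - 83)*O(o(c(5, h(6)), -3), q(-2)) = (16 - 83)*(14*(-2)) = -67*(-28) = 1876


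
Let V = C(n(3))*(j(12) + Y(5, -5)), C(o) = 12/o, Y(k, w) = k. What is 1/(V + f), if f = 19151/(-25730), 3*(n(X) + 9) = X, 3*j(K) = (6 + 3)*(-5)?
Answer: 25730/366799 ≈ 0.070147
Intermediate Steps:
j(K) = -15 (j(K) = ((6 + 3)*(-5))/3 = (9*(-5))/3 = (⅓)*(-45) = -15)
n(X) = -9 + X/3
V = 15 (V = (12/(-9 + (⅓)*3))*(-15 + 5) = (12/(-9 + 1))*(-10) = (12/(-8))*(-10) = (12*(-⅛))*(-10) = -3/2*(-10) = 15)
f = -19151/25730 (f = 19151*(-1/25730) = -19151/25730 ≈ -0.74431)
1/(V + f) = 1/(15 - 19151/25730) = 1/(366799/25730) = 25730/366799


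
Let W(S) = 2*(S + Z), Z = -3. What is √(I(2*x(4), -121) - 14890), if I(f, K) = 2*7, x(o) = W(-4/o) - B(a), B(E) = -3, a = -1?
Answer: 2*I*√3719 ≈ 121.97*I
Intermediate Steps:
W(S) = -6 + 2*S (W(S) = 2*(S - 3) = 2*(-3 + S) = -6 + 2*S)
x(o) = -3 - 8/o (x(o) = (-6 + 2*(-4/o)) - 1*(-3) = (-6 - 8/o) + 3 = -3 - 8/o)
I(f, K) = 14
√(I(2*x(4), -121) - 14890) = √(14 - 14890) = √(-14876) = 2*I*√3719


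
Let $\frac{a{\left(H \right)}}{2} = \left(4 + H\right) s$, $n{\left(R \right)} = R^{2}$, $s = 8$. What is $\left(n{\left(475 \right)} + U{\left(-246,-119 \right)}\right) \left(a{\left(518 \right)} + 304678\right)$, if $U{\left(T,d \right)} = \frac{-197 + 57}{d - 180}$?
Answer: $\frac{918158024150}{13} \approx 7.0627 \cdot 10^{10}$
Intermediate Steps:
$U{\left(T,d \right)} = - \frac{140}{-180 + d}$
$a{\left(H \right)} = 64 + 16 H$ ($a{\left(H \right)} = 2 \left(4 + H\right) 8 = 2 \left(32 + 8 H\right) = 64 + 16 H$)
$\left(n{\left(475 \right)} + U{\left(-246,-119 \right)}\right) \left(a{\left(518 \right)} + 304678\right) = \left(475^{2} - \frac{140}{-180 - 119}\right) \left(\left(64 + 16 \cdot 518\right) + 304678\right) = \left(225625 - \frac{140}{-299}\right) \left(\left(64 + 8288\right) + 304678\right) = \left(225625 - - \frac{140}{299}\right) \left(8352 + 304678\right) = \left(225625 + \frac{140}{299}\right) 313030 = \frac{67462015}{299} \cdot 313030 = \frac{918158024150}{13}$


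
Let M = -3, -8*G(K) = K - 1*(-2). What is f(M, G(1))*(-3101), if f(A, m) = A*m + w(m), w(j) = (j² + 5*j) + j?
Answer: 195363/64 ≈ 3052.5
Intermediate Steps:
G(K) = -¼ - K/8 (G(K) = -(K - 1*(-2))/8 = -(K + 2)/8 = -(2 + K)/8 = -¼ - K/8)
w(j) = j² + 6*j
f(A, m) = A*m + m*(6 + m)
f(M, G(1))*(-3101) = ((-¼ - ⅛*1)*(6 - 3 + (-¼ - ⅛*1)))*(-3101) = ((-¼ - ⅛)*(6 - 3 + (-¼ - ⅛)))*(-3101) = -3*(6 - 3 - 3/8)/8*(-3101) = -3/8*21/8*(-3101) = -63/64*(-3101) = 195363/64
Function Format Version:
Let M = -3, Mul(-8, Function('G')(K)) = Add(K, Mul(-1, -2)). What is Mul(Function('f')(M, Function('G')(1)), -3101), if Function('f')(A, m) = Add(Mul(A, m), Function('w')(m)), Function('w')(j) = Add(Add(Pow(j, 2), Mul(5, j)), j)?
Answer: Rational(195363, 64) ≈ 3052.5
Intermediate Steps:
Function('G')(K) = Add(Rational(-1, 4), Mul(Rational(-1, 8), K)) (Function('G')(K) = Mul(Rational(-1, 8), Add(K, Mul(-1, -2))) = Mul(Rational(-1, 8), Add(K, 2)) = Mul(Rational(-1, 8), Add(2, K)) = Add(Rational(-1, 4), Mul(Rational(-1, 8), K)))
Function('w')(j) = Add(Pow(j, 2), Mul(6, j))
Function('f')(A, m) = Add(Mul(A, m), Mul(m, Add(6, m)))
Mul(Function('f')(M, Function('G')(1)), -3101) = Mul(Mul(Add(Rational(-1, 4), Mul(Rational(-1, 8), 1)), Add(6, -3, Add(Rational(-1, 4), Mul(Rational(-1, 8), 1)))), -3101) = Mul(Mul(Add(Rational(-1, 4), Rational(-1, 8)), Add(6, -3, Add(Rational(-1, 4), Rational(-1, 8)))), -3101) = Mul(Mul(Rational(-3, 8), Add(6, -3, Rational(-3, 8))), -3101) = Mul(Mul(Rational(-3, 8), Rational(21, 8)), -3101) = Mul(Rational(-63, 64), -3101) = Rational(195363, 64)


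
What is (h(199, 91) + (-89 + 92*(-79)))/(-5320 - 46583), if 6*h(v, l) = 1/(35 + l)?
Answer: 5561891/39238668 ≈ 0.14175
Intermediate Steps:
h(v, l) = 1/(6*(35 + l))
(h(199, 91) + (-89 + 92*(-79)))/(-5320 - 46583) = (1/(6*(35 + 91)) + (-89 + 92*(-79)))/(-5320 - 46583) = ((1/6)/126 + (-89 - 7268))/(-51903) = ((1/6)*(1/126) - 7357)*(-1/51903) = (1/756 - 7357)*(-1/51903) = -5561891/756*(-1/51903) = 5561891/39238668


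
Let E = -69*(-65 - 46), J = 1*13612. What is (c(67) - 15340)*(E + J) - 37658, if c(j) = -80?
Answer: -328036478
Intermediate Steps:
J = 13612
E = 7659 (E = -69*(-111) = 7659)
(c(67) - 15340)*(E + J) - 37658 = (-80 - 15340)*(7659 + 13612) - 37658 = -15420*21271 - 37658 = -327998820 - 37658 = -328036478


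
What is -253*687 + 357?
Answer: -173454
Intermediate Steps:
-253*687 + 357 = -173811 + 357 = -173454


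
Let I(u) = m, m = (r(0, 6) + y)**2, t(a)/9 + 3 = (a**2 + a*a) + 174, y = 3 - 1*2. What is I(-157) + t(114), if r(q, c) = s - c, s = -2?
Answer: 235516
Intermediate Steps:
r(q, c) = -2 - c
y = 1 (y = 3 - 2 = 1)
t(a) = 1539 + 18*a**2 (t(a) = -27 + 9*((a**2 + a*a) + 174) = -27 + 9*((a**2 + a**2) + 174) = -27 + 9*(2*a**2 + 174) = -27 + 9*(174 + 2*a**2) = -27 + (1566 + 18*a**2) = 1539 + 18*a**2)
m = 49 (m = ((-2 - 1*6) + 1)**2 = ((-2 - 6) + 1)**2 = (-8 + 1)**2 = (-7)**2 = 49)
I(u) = 49
I(-157) + t(114) = 49 + (1539 + 18*114**2) = 49 + (1539 + 18*12996) = 49 + (1539 + 233928) = 49 + 235467 = 235516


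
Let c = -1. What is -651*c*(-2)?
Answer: -1302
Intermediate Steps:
-651*c*(-2) = -651*(-1*(-2)) = -651*2 = -1302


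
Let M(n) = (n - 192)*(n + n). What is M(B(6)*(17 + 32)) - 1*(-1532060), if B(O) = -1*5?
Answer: 1746190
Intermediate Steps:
B(O) = -5
M(n) = 2*n*(-192 + n) (M(n) = (-192 + n)*(2*n) = 2*n*(-192 + n))
M(B(6)*(17 + 32)) - 1*(-1532060) = 2*(-5*(17 + 32))*(-192 - 5*(17 + 32)) - 1*(-1532060) = 2*(-5*49)*(-192 - 5*49) + 1532060 = 2*(-245)*(-192 - 245) + 1532060 = 2*(-245)*(-437) + 1532060 = 214130 + 1532060 = 1746190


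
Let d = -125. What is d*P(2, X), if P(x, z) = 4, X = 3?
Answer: -500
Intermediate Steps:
d*P(2, X) = -125*4 = -500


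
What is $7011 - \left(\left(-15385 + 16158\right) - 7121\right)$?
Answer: $13359$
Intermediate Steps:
$7011 - \left(\left(-15385 + 16158\right) - 7121\right) = 7011 - \left(773 - 7121\right) = 7011 - -6348 = 7011 + 6348 = 13359$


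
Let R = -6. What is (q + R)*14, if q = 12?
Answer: 84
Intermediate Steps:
(q + R)*14 = (12 - 6)*14 = 6*14 = 84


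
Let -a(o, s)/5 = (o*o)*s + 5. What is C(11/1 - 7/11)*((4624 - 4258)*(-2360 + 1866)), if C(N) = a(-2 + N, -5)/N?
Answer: -330799950/11 ≈ -3.0073e+7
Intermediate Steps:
a(o, s) = -25 - 5*s*o**2 (a(o, s) = -5*((o*o)*s + 5) = -5*(o**2*s + 5) = -5*(s*o**2 + 5) = -5*(5 + s*o**2) = -25 - 5*s*o**2)
C(N) = (-25 + 25*(-2 + N)**2)/N (C(N) = (-25 - 5*(-5)*(-2 + N)**2)/N = (-25 + 25*(-2 + N)**2)/N)
C(11/1 - 7/11)*((4624 - 4258)*(-2360 + 1866)) = (25*(-1 + (-2 + (11/1 - 7/11))**2)/(11/1 - 7/11))*((4624 - 4258)*(-2360 + 1866)) = (25*(-1 + (-2 + (11*1 - 7*1/11))**2)/(11*1 - 7*1/11))*(366*(-494)) = (25*(-1 + (-2 + (11 - 7/11))**2)/(11 - 7/11))*(-180804) = (25*(-1 + (-2 + 114/11)**2)/(114/11))*(-180804) = (25*(11/114)*(-1 + (92/11)**2))*(-180804) = (25*(11/114)*(-1 + 8464/121))*(-180804) = (25*(11/114)*(8343/121))*(-180804) = (69525/418)*(-180804) = -330799950/11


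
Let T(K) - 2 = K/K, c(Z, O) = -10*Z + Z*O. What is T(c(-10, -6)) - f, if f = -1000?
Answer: 1003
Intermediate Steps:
c(Z, O) = -10*Z + O*Z
T(K) = 3 (T(K) = 2 + K/K = 2 + 1 = 3)
T(c(-10, -6)) - f = 3 - 1*(-1000) = 3 + 1000 = 1003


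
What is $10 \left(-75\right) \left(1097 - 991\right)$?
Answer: $-79500$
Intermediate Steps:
$10 \left(-75\right) \left(1097 - 991\right) = \left(-750\right) 106 = -79500$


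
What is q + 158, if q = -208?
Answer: -50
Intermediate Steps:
q + 158 = -208 + 158 = -50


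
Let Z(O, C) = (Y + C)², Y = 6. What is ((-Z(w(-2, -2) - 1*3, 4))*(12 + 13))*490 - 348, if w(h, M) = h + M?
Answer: -1225348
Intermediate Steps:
w(h, M) = M + h
Z(O, C) = (6 + C)²
((-Z(w(-2, -2) - 1*3, 4))*(12 + 13))*490 - 348 = ((-(6 + 4)²)*(12 + 13))*490 - 348 = (-1*10²*25)*490 - 348 = (-1*100*25)*490 - 348 = -100*25*490 - 348 = -2500*490 - 348 = -1225000 - 348 = -1225348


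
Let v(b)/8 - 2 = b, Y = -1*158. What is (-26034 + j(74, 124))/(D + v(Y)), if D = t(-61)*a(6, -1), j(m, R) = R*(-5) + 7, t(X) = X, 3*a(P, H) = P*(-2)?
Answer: 26647/1004 ≈ 26.541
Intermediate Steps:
a(P, H) = -2*P/3 (a(P, H) = (P*(-2))/3 = (-2*P)/3 = -2*P/3)
j(m, R) = 7 - 5*R (j(m, R) = -5*R + 7 = 7 - 5*R)
Y = -158
v(b) = 16 + 8*b
D = 244 (D = -(-122)*6/3 = -61*(-4) = 244)
(-26034 + j(74, 124))/(D + v(Y)) = (-26034 + (7 - 5*124))/(244 + (16 + 8*(-158))) = (-26034 + (7 - 620))/(244 + (16 - 1264)) = (-26034 - 613)/(244 - 1248) = -26647/(-1004) = -26647*(-1/1004) = 26647/1004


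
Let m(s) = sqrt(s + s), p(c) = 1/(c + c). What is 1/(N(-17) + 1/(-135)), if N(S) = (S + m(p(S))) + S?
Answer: -10536345/358332002 - 18225*I*sqrt(17)/358332002 ≈ -0.029404 - 0.0002097*I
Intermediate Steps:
p(c) = 1/(2*c)
m(s) = sqrt(2)*sqrt(s) (m(s) = sqrt(2*s) = sqrt(2)*sqrt(s))
N(S) = sqrt(1/S) + 2*S (N(S) = (S + sqrt(2)*sqrt(1/(2*S))) + S = (S + sqrt(2)*(sqrt(2)*sqrt(1/S)/2)) + S = (S + sqrt(1/S)) + S = sqrt(1/S) + 2*S)
1/(N(-17) + 1/(-135)) = 1/((sqrt(1/(-17)) + 2*(-17)) + 1/(-135)) = 1/((sqrt(-1/17) - 34) - 1/135) = 1/((I*sqrt(17)/17 - 34) - 1/135) = 1/((-34 + I*sqrt(17)/17) - 1/135) = 1/(-4591/135 + I*sqrt(17)/17)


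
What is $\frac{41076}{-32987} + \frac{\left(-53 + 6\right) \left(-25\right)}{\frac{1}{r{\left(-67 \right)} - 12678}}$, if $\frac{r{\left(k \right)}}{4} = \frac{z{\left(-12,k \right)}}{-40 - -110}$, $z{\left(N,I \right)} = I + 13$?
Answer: $- \frac{3440608052442}{230909} \approx -1.49 \cdot 10^{7}$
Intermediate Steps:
$z{\left(N,I \right)} = 13 + I$
$r{\left(k \right)} = \frac{26}{35} + \frac{2 k}{35}$ ($r{\left(k \right)} = 4 \frac{13 + k}{-40 - -110} = 4 \frac{13 + k}{-40 + 110} = 4 \frac{13 + k}{70} = 4 \left(13 + k\right) \frac{1}{70} = 4 \left(\frac{13}{70} + \frac{k}{70}\right) = \frac{26}{35} + \frac{2 k}{35}$)
$\frac{41076}{-32987} + \frac{\left(-53 + 6\right) \left(-25\right)}{\frac{1}{r{\left(-67 \right)} - 12678}} = \frac{41076}{-32987} + \frac{\left(-53 + 6\right) \left(-25\right)}{\frac{1}{\left(\frac{26}{35} + \frac{2}{35} \left(-67\right)\right) - 12678}} = 41076 \left(- \frac{1}{32987}\right) + \frac{\left(-47\right) \left(-25\right)}{\frac{1}{\left(\frac{26}{35} - \frac{134}{35}\right) - 12678}} = - \frac{41076}{32987} + \frac{1175}{\frac{1}{- \frac{108}{35} - 12678}} = - \frac{41076}{32987} + \frac{1175}{\frac{1}{- \frac{443838}{35}}} = - \frac{41076}{32987} + \frac{1175}{- \frac{35}{443838}} = - \frac{41076}{32987} + 1175 \left(- \frac{443838}{35}\right) = - \frac{41076}{32987} - \frac{104301930}{7} = - \frac{3440608052442}{230909}$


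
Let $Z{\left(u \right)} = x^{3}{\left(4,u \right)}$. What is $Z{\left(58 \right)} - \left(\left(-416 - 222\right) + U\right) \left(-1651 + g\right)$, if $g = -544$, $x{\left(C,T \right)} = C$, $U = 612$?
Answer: $-57006$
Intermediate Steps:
$Z{\left(u \right)} = 64$ ($Z{\left(u \right)} = 4^{3} = 64$)
$Z{\left(58 \right)} - \left(\left(-416 - 222\right) + U\right) \left(-1651 + g\right) = 64 - \left(\left(-416 - 222\right) + 612\right) \left(-1651 - 544\right) = 64 - \left(-638 + 612\right) \left(-2195\right) = 64 - \left(-26\right) \left(-2195\right) = 64 - 57070 = -57006$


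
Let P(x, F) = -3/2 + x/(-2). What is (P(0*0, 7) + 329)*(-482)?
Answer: -157855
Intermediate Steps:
P(x, F) = -3/2 - x/2 (P(x, F) = -3*½ + x*(-½) = -3/2 - x/2)
(P(0*0, 7) + 329)*(-482) = ((-3/2 - 0*0) + 329)*(-482) = ((-3/2 - ½*0) + 329)*(-482) = ((-3/2 + 0) + 329)*(-482) = (-3/2 + 329)*(-482) = (655/2)*(-482) = -157855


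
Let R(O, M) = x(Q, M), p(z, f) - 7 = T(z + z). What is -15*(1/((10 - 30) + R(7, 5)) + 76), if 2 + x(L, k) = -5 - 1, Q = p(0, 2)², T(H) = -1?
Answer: -31905/28 ≈ -1139.5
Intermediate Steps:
p(z, f) = 6 (p(z, f) = 7 - 1 = 6)
Q = 36 (Q = 6² = 36)
x(L, k) = -8 (x(L, k) = -2 + (-5 - 1) = -2 - 6 = -8)
R(O, M) = -8
-15*(1/((10 - 30) + R(7, 5)) + 76) = -15*(1/((10 - 30) - 8) + 76) = -15*(1/(-20 - 8) + 76) = -15*(1/(-28) + 76) = -15*(-1/28 + 76) = -15*2127/28 = -31905/28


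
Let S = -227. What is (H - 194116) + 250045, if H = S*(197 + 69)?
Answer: -4453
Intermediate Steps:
H = -60382 (H = -227*(197 + 69) = -227*266 = -60382)
(H - 194116) + 250045 = (-60382 - 194116) + 250045 = -254498 + 250045 = -4453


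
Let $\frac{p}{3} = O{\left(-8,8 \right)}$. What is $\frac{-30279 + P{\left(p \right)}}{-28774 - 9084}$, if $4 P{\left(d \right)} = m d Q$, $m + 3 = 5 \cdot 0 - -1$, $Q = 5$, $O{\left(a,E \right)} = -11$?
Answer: $\frac{60393}{75716} \approx 0.79763$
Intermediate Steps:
$p = -33$ ($p = 3 \left(-11\right) = -33$)
$m = -2$ ($m = -3 + \left(5 \cdot 0 - -1\right) = -3 + \left(0 + 1\right) = -3 + 1 = -2$)
$P{\left(d \right)} = - \frac{5 d}{2}$ ($P{\left(d \right)} = \frac{- 2 d 5}{4} = \frac{\left(-10\right) d}{4} = - \frac{5 d}{2}$)
$\frac{-30279 + P{\left(p \right)}}{-28774 - 9084} = \frac{-30279 - - \frac{165}{2}}{-28774 - 9084} = \frac{-30279 + \frac{165}{2}}{-37858} = \left(- \frac{60393}{2}\right) \left(- \frac{1}{37858}\right) = \frac{60393}{75716}$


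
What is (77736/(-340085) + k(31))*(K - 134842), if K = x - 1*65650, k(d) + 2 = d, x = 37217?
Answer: -319520325495/68017 ≈ -4.6977e+6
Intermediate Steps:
k(d) = -2 + d
K = -28433 (K = 37217 - 1*65650 = 37217 - 65650 = -28433)
(77736/(-340085) + k(31))*(K - 134842) = (77736/(-340085) + (-2 + 31))*(-28433 - 134842) = (77736*(-1/340085) + 29)*(-163275) = (-77736/340085 + 29)*(-163275) = (9784729/340085)*(-163275) = -319520325495/68017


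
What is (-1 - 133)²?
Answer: 17956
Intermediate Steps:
(-1 - 133)² = (-134)² = 17956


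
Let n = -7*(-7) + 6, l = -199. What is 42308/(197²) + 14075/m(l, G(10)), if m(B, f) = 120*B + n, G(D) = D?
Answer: 18470057/36984977 ≈ 0.49939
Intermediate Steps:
n = 55 (n = 49 + 6 = 55)
m(B, f) = 55 + 120*B (m(B, f) = 120*B + 55 = 55 + 120*B)
42308/(197²) + 14075/m(l, G(10)) = 42308/(197²) + 14075/(55 + 120*(-199)) = 42308/38809 + 14075/(55 - 23880) = 42308*(1/38809) + 14075/(-23825) = 42308/38809 + 14075*(-1/23825) = 42308/38809 - 563/953 = 18470057/36984977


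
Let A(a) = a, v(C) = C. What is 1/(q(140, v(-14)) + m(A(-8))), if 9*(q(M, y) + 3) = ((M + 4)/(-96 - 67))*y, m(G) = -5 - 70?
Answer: -163/12490 ≈ -0.013050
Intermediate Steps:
m(G) = -75
q(M, y) = -3 + y*(-4/163 - M/163)/9 (q(M, y) = -3 + (((M + 4)/(-96 - 67))*y)/9 = -3 + (((4 + M)/(-163))*y)/9 = -3 + (((4 + M)*(-1/163))*y)/9 = -3 + ((-4/163 - M/163)*y)/9 = -3 + (y*(-4/163 - M/163))/9 = -3 + y*(-4/163 - M/163)/9)
1/(q(140, v(-14)) + m(A(-8))) = 1/((-3 - 4/1467*(-14) - 1/1467*140*(-14)) - 75) = 1/((-3 + 56/1467 + 1960/1467) - 75) = 1/(-265/163 - 75) = 1/(-12490/163) = -163/12490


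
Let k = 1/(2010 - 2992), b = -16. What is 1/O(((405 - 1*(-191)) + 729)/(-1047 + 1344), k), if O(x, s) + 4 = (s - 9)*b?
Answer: 491/68748 ≈ 0.0071420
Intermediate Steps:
k = -1/982 (k = 1/(-982) = -1/982 ≈ -0.0010183)
O(x, s) = 140 - 16*s (O(x, s) = -4 + (s - 9)*(-16) = -4 + (-9 + s)*(-16) = -4 + (144 - 16*s) = 140 - 16*s)
1/O(((405 - 1*(-191)) + 729)/(-1047 + 1344), k) = 1/(140 - 16*(-1/982)) = 1/(140 + 8/491) = 1/(68748/491) = 491/68748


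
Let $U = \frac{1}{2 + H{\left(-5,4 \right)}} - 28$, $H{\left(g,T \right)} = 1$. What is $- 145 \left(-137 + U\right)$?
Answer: $\frac{71630}{3} \approx 23877.0$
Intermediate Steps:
$U = - \frac{83}{3}$ ($U = \frac{1}{2 + 1} - 28 = \frac{1}{3} - 28 = - \frac{83}{3} \approx -27.667$)
$- 145 \left(-137 + U\right) = - 145 \left(-137 - \frac{83}{3}\right) = \left(-145\right) \left(- \frac{494}{3}\right) = \frac{71630}{3}$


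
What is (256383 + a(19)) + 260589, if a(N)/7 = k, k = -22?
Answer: 516818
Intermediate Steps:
a(N) = -154 (a(N) = 7*(-22) = -154)
(256383 + a(19)) + 260589 = (256383 - 154) + 260589 = 256229 + 260589 = 516818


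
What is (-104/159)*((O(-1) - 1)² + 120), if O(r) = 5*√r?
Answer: -3328/53 + 1040*I/159 ≈ -62.792 + 6.5409*I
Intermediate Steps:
(-104/159)*((O(-1) - 1)² + 120) = (-104/159)*((5*√(-1) - 1)² + 120) = (-104*1/159)*((5*I - 1)² + 120) = -104*((-1 + 5*I)² + 120)/159 = -104*(120 + (-1 + 5*I)²)/159 = -4160/53 - 104*(-1 + 5*I)²/159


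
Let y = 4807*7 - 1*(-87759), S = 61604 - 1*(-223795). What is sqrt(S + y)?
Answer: sqrt(406807) ≈ 637.81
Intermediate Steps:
S = 285399 (S = 61604 + 223795 = 285399)
y = 121408 (y = 33649 + 87759 = 121408)
sqrt(S + y) = sqrt(285399 + 121408) = sqrt(406807)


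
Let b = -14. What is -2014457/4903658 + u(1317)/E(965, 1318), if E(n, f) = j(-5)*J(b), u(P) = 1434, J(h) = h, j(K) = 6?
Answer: -300044165/17162803 ≈ -17.482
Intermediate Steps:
E(n, f) = -84 (E(n, f) = 6*(-14) = -84)
-2014457/4903658 + u(1317)/E(965, 1318) = -2014457/4903658 + 1434/(-84) = -2014457*1/4903658 + 1434*(-1/84) = -2014457/4903658 - 239/14 = -300044165/17162803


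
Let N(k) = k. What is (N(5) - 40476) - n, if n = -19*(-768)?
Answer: -55063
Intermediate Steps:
n = 14592
(N(5) - 40476) - n = (5 - 40476) - 1*14592 = -40471 - 14592 = -55063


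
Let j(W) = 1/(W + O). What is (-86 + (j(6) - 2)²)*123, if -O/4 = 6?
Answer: -1086295/108 ≈ -10058.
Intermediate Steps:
O = -24 (O = -4*6 = -24)
j(W) = 1/(-24 + W) (j(W) = 1/(W - 24) = 1/(-24 + W))
(-86 + (j(6) - 2)²)*123 = (-86 + (1/(-24 + 6) - 2)²)*123 = (-86 + (1/(-18) - 2)²)*123 = (-86 + (-1/18 - 2)²)*123 = (-86 + (-37/18)²)*123 = (-86 + 1369/324)*123 = -26495/324*123 = -1086295/108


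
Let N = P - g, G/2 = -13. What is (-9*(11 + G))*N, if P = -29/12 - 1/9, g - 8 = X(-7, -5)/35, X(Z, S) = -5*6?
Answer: -36555/28 ≈ -1305.5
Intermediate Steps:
G = -26 (G = 2*(-13) = -26)
X(Z, S) = -30
g = 50/7 (g = 8 - 30/35 = 8 - 30*1/35 = 8 - 6/7 = 50/7 ≈ 7.1429)
P = -91/36 (P = -29*1/12 - 1*⅑ = -29/12 - ⅑ = -91/36 ≈ -2.5278)
N = -2437/252 (N = -91/36 - 1*50/7 = -91/36 - 50/7 = -2437/252 ≈ -9.6706)
(-9*(11 + G))*N = -9*(11 - 26)*(-2437/252) = -9*(-15)*(-2437/252) = 135*(-2437/252) = -36555/28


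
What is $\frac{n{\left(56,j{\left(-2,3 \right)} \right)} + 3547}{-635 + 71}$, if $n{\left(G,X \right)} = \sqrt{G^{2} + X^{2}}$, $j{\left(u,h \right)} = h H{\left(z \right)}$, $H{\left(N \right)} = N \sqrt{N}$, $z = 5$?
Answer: $- \frac{3547}{564} - \frac{\sqrt{4261}}{564} \approx -6.4047$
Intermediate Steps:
$H{\left(N \right)} = N^{\frac{3}{2}}$
$j{\left(u,h \right)} = 5 h \sqrt{5}$ ($j{\left(u,h \right)} = h 5^{\frac{3}{2}} = h 5 \sqrt{5} = 5 h \sqrt{5}$)
$\frac{n{\left(56,j{\left(-2,3 \right)} \right)} + 3547}{-635 + 71} = \frac{\sqrt{56^{2} + \left(5 \cdot 3 \sqrt{5}\right)^{2}} + 3547}{-635 + 71} = \frac{\sqrt{3136 + \left(15 \sqrt{5}\right)^{2}} + 3547}{-564} = \left(\sqrt{3136 + 1125} + 3547\right) \left(- \frac{1}{564}\right) = \left(\sqrt{4261} + 3547\right) \left(- \frac{1}{564}\right) = \left(3547 + \sqrt{4261}\right) \left(- \frac{1}{564}\right) = - \frac{3547}{564} - \frac{\sqrt{4261}}{564}$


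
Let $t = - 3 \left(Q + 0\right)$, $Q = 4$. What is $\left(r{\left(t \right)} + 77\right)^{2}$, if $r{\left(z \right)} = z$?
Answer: $4225$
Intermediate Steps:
$t = -12$ ($t = - 3 \left(4 + 0\right) = \left(-3\right) 4 = -12$)
$\left(r{\left(t \right)} + 77\right)^{2} = \left(-12 + 77\right)^{2} = 65^{2} = 4225$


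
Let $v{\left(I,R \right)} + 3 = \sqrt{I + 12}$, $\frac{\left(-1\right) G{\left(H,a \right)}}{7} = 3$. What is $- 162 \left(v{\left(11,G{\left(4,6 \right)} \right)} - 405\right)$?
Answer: $66096 - 162 \sqrt{23} \approx 65319.0$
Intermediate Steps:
$G{\left(H,a \right)} = -21$ ($G{\left(H,a \right)} = \left(-7\right) 3 = -21$)
$v{\left(I,R \right)} = -3 + \sqrt{12 + I}$ ($v{\left(I,R \right)} = -3 + \sqrt{I + 12} = -3 + \sqrt{12 + I}$)
$- 162 \left(v{\left(11,G{\left(4,6 \right)} \right)} - 405\right) = - 162 \left(\left(-3 + \sqrt{12 + 11}\right) - 405\right) = - 162 \left(\left(-3 + \sqrt{23}\right) - 405\right) = - 162 \left(-408 + \sqrt{23}\right) = 66096 - 162 \sqrt{23}$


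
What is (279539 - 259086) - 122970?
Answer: -102517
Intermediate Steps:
(279539 - 259086) - 122970 = 20453 - 122970 = -102517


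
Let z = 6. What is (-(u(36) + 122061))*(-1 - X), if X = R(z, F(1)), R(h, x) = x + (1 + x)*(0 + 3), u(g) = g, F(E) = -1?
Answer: 0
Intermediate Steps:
R(h, x) = 3 + 4*x (R(h, x) = x + (1 + x)*3 = x + (3 + 3*x) = 3 + 4*x)
X = -1 (X = 3 + 4*(-1) = 3 - 4 = -1)
(-(u(36) + 122061))*(-1 - X) = (-(36 + 122061))*(-1 - 1*(-1)) = (-1*122097)*(-1 + 1) = -122097*0 = 0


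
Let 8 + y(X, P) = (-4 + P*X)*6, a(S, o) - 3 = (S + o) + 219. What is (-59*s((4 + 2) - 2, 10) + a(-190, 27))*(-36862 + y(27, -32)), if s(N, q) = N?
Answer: 7447806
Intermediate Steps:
a(S, o) = 222 + S + o (a(S, o) = 3 + ((S + o) + 219) = 3 + (219 + S + o) = 222 + S + o)
y(X, P) = -32 + 6*P*X (y(X, P) = -8 + (-4 + P*X)*6 = -8 + (-24 + 6*P*X) = -32 + 6*P*X)
(-59*s((4 + 2) - 2, 10) + a(-190, 27))*(-36862 + y(27, -32)) = (-59*((4 + 2) - 2) + (222 - 190 + 27))*(-36862 + (-32 + 6*(-32)*27)) = (-59*(6 - 2) + 59)*(-36862 + (-32 - 5184)) = (-59*4 + 59)*(-36862 - 5216) = (-236 + 59)*(-42078) = -177*(-42078) = 7447806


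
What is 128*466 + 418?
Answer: 60066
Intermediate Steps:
128*466 + 418 = 59648 + 418 = 60066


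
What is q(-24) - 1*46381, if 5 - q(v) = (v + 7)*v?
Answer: -46784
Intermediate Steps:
q(v) = 5 - v*(7 + v) (q(v) = 5 - (v + 7)*v = 5 - (7 + v)*v = 5 - v*(7 + v))
q(-24) - 1*46381 = (5 - 1*(-24)² - 7*(-24)) - 1*46381 = (5 - 1*576 + 168) - 46381 = (5 - 576 + 168) - 46381 = -403 - 46381 = -46784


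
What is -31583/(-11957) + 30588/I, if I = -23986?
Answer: 195904561/143400301 ≈ 1.3661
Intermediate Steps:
-31583/(-11957) + 30588/I = -31583/(-11957) + 30588/(-23986) = -31583*(-1/11957) + 30588*(-1/23986) = 31583/11957 - 15294/11993 = 195904561/143400301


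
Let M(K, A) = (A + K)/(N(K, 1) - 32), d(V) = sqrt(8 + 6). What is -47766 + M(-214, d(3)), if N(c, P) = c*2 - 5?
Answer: -22210976/465 - sqrt(14)/465 ≈ -47766.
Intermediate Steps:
d(V) = sqrt(14)
N(c, P) = -5 + 2*c (N(c, P) = 2*c - 5 = -5 + 2*c)
M(K, A) = (A + K)/(-37 + 2*K) (M(K, A) = (A + K)/((-5 + 2*K) - 32) = (A + K)/(-37 + 2*K))
-47766 + M(-214, d(3)) = -47766 + (sqrt(14) - 214)/(-37 + 2*(-214)) = -47766 + (-214 + sqrt(14))/(-37 - 428) = -47766 + (-214 + sqrt(14))/(-465) = -47766 - (-214 + sqrt(14))/465 = -47766 + (214/465 - sqrt(14)/465) = -22210976/465 - sqrt(14)/465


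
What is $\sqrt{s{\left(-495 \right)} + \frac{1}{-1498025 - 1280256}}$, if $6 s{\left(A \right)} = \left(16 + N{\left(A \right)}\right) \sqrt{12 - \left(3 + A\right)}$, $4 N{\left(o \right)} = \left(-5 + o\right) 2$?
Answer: $\frac{\sqrt{-22961 - 14927353749594 \sqrt{14}}}{252571} \approx 29.59 i$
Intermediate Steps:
$N{\left(o \right)} = - \frac{5}{2} + \frac{o}{2}$ ($N{\left(o \right)} = \frac{\left(-5 + o\right) 2}{4} = \frac{-10 + 2 o}{4} = - \frac{5}{2} + \frac{o}{2}$)
$s{\left(A \right)} = \frac{\sqrt{9 - A} \left(\frac{27}{2} + \frac{A}{2}\right)}{6}$ ($s{\left(A \right)} = \frac{\left(16 + \left(- \frac{5}{2} + \frac{A}{2}\right)\right) \sqrt{12 - \left(3 + A\right)}}{6} = \frac{\left(\frac{27}{2} + \frac{A}{2}\right) \sqrt{9 - A}}{6} = \frac{\sqrt{9 - A} \left(\frac{27}{2} + \frac{A}{2}\right)}{6}$)
$\sqrt{s{\left(-495 \right)} + \frac{1}{-1498025 - 1280256}} = \sqrt{\frac{\sqrt{9 - -495} \left(27 - 495\right)}{12} + \frac{1}{-1498025 - 1280256}} = \sqrt{\frac{1}{12} \sqrt{9 + 495} \left(-468\right) + \frac{1}{-2778281}} = \sqrt{\frac{1}{12} \sqrt{504} \left(-468\right) - \frac{1}{2778281}} = \sqrt{\frac{1}{12} \cdot 6 \sqrt{14} \left(-468\right) - \frac{1}{2778281}} = \sqrt{- 234 \sqrt{14} - \frac{1}{2778281}} = \sqrt{- \frac{1}{2778281} - 234 \sqrt{14}}$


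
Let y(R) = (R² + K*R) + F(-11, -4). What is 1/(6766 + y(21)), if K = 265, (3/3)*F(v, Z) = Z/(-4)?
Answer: 1/12773 ≈ 7.8290e-5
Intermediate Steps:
F(v, Z) = -Z/4 (F(v, Z) = Z/(-4) = Z*(-¼) = -Z/4)
y(R) = 1 + R² + 265*R (y(R) = (R² + 265*R) - ¼*(-4) = (R² + 265*R) + 1 = 1 + R² + 265*R)
1/(6766 + y(21)) = 1/(6766 + (1 + 21² + 265*21)) = 1/(6766 + (1 + 441 + 5565)) = 1/(6766 + 6007) = 1/12773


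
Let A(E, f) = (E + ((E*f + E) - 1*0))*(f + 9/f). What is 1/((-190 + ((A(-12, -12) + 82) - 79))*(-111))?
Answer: 1/190587 ≈ 5.2469e-6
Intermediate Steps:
A(E, f) = (f + 9/f)*(2*E + E*f) (A(E, f) = (E + ((E + E*f) + 0))*(f + 9/f) = (E + (E + E*f))*(f + 9/f) = (2*E + E*f)*(f + 9/f) = (f + 9/f)*(2*E + E*f))
1/((-190 + ((A(-12, -12) + 82) - 79))*(-111)) = 1/((-190 + ((-12*(18 - 12*(9 + (-12)² + 2*(-12)))/(-12) + 82) - 79))*(-111)) = 1/((-190 + ((-12*(-1/12)*(18 - 12*(9 + 144 - 24)) + 82) - 79))*(-111)) = 1/((-190 + ((-12*(-1/12)*(18 - 12*129) + 82) - 79))*(-111)) = 1/((-190 + ((-12*(-1/12)*(18 - 1548) + 82) - 79))*(-111)) = 1/((-190 + ((-12*(-1/12)*(-1530) + 82) - 79))*(-111)) = 1/((-190 + ((-1530 + 82) - 79))*(-111)) = 1/((-190 + (-1448 - 79))*(-111)) = 1/((-190 - 1527)*(-111)) = 1/(-1717*(-111)) = 1/190587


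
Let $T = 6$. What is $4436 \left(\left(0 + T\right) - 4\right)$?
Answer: $8872$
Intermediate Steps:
$4436 \left(\left(0 + T\right) - 4\right) = 4436 \left(\left(0 + 6\right) - 4\right) = 4436 \left(6 - 4\right) = 4436 \cdot 2 = 8872$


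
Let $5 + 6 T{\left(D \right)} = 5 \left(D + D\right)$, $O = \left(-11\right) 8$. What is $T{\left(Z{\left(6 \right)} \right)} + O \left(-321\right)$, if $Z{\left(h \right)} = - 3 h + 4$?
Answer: $\frac{169343}{6} \approx 28224.0$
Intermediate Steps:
$O = -88$
$Z{\left(h \right)} = 4 - 3 h$
$T{\left(D \right)} = - \frac{5}{6} + \frac{5 D}{3}$ ($T{\left(D \right)} = - \frac{5}{6} + \frac{5 \left(D + D\right)}{6} = - \frac{5}{6} + \frac{5 \cdot 2 D}{6} = - \frac{5}{6} + \frac{10 D}{6} = - \frac{5}{6} + \frac{5 D}{3}$)
$T{\left(Z{\left(6 \right)} \right)} + O \left(-321\right) = \left(- \frac{5}{6} + \frac{5 \left(4 - 18\right)}{3}\right) - -28248 = \left(- \frac{5}{6} + \frac{5 \left(4 - 18\right)}{3}\right) + 28248 = \left(- \frac{5}{6} + \frac{5}{3} \left(-14\right)\right) + 28248 = \left(- \frac{5}{6} - \frac{70}{3}\right) + 28248 = - \frac{145}{6} + 28248 = \frac{169343}{6}$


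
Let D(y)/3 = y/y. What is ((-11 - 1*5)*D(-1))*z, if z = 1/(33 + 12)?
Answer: -16/15 ≈ -1.0667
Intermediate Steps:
z = 1/45 ≈ 0.022222
D(y) = 3 (D(y) = 3*(y/y) = 3*1 = 3)
((-11 - 1*5)*D(-1))*z = ((-11 - 1*5)*3)*(1/45) = ((-11 - 5)*3)*(1/45) = -16*3*(1/45) = -48*1/45 = -16/15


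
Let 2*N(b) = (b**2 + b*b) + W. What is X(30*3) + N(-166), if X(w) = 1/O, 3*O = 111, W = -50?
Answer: 1018648/37 ≈ 27531.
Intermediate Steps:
O = 37 (O = (1/3)*111 = 37)
X(w) = 1/37
N(b) = -25 + b**2 (N(b) = ((b**2 + b*b) - 50)/2 = ((b**2 + b**2) - 50)/2 = (2*b**2 - 50)/2 = (-50 + 2*b**2)/2 = -25 + b**2)
X(30*3) + N(-166) = 1/37 + (-25 + (-166)**2) = 1/37 + (-25 + 27556) = 1/37 + 27531 = 1018648/37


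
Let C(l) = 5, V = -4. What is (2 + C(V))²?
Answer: 49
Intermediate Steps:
(2 + C(V))² = (2 + 5)² = 7² = 49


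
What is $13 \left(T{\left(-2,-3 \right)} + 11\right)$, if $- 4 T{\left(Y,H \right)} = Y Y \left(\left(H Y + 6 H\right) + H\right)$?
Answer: $338$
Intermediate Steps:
$T{\left(Y,H \right)} = - \frac{Y^{2} \left(7 H + H Y\right)}{4}$ ($T{\left(Y,H \right)} = - \frac{Y Y \left(\left(H Y + 6 H\right) + H\right)}{4} = - \frac{Y^{2} \left(\left(6 H + H Y\right) + H\right)}{4} = - \frac{Y^{2} \left(7 H + H Y\right)}{4}$)
$13 \left(T{\left(-2,-3 \right)} + 11\right) = 13 \left(\left(- \frac{1}{4}\right) \left(-3\right) \left(-2\right)^{2} \left(7 - 2\right) + 11\right) = 13 \left(\left(- \frac{1}{4}\right) \left(-3\right) 4 \cdot 5 + 11\right) = 13 \left(15 + 11\right) = 13 \cdot 26 = 338$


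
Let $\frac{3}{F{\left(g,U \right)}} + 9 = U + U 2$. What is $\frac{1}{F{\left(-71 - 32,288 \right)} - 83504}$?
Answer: $- \frac{285}{23798639} \approx -1.1975 \cdot 10^{-5}$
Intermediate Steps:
$F{\left(g,U \right)} = \frac{3}{-9 + 3 U}$ ($F{\left(g,U \right)} = \frac{3}{-9 + \left(U + U 2\right)} = \frac{3}{-9 + \left(U + 2 U\right)} = \frac{3}{-9 + 3 U}$)
$\frac{1}{F{\left(-71 - 32,288 \right)} - 83504} = \frac{1}{\frac{1}{-3 + 288} - 83504} = \frac{1}{\frac{1}{285} - 83504} = \frac{1}{- \frac{23798639}{285}} = - \frac{285}{23798639}$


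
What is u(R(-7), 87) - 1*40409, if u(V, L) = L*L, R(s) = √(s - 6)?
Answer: -32840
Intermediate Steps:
R(s) = √(-6 + s)
u(V, L) = L²
u(R(-7), 87) - 1*40409 = 87² - 1*40409 = 7569 - 40409 = -32840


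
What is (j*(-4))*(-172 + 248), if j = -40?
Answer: 12160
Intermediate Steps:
(j*(-4))*(-172 + 248) = (-40*(-4))*(-172 + 248) = 160*76 = 12160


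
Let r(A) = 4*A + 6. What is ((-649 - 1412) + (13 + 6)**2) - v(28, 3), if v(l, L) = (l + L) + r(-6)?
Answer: -1713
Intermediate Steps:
r(A) = 6 + 4*A
v(l, L) = -18 + L + l (v(l, L) = (l + L) + (6 + 4*(-6)) = (L + l) + (6 - 24) = (L + l) - 18 = -18 + L + l)
((-649 - 1412) + (13 + 6)**2) - v(28, 3) = ((-649 - 1412) + (13 + 6)**2) - (-18 + 3 + 28) = (-2061 + 19**2) - 1*13 = (-2061 + 361) - 13 = -1700 - 13 = -1713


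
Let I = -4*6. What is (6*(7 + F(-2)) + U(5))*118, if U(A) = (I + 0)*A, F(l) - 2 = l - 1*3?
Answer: -11328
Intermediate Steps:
F(l) = -1 + l (F(l) = 2 + (l - 1*3) = 2 + (l - 3) = 2 + (-3 + l) = -1 + l)
I = -24 (I = -1*24 = -24)
U(A) = -24*A (U(A) = (-24 + 0)*A = -24*A)
(6*(7 + F(-2)) + U(5))*118 = (6*(7 + (-1 - 2)) - 24*5)*118 = (6*(7 - 3) - 120)*118 = (6*4 - 120)*118 = (24 - 120)*118 = -96*118 = -11328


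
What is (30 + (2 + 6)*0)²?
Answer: 900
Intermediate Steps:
(30 + (2 + 6)*0)² = (30 + 8*0)² = (30 + 0)² = 30² = 900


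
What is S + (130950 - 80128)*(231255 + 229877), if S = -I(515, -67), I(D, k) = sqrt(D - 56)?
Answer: 23435650504 - 3*sqrt(51) ≈ 2.3436e+10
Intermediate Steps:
I(D, k) = sqrt(-56 + D)
S = -3*sqrt(51) (S = -sqrt(-56 + 515) = -sqrt(459) = -3*sqrt(51) ≈ -21.424)
S + (130950 - 80128)*(231255 + 229877) = -3*sqrt(51) + (130950 - 80128)*(231255 + 229877) = -3*sqrt(51) + 50822*461132 = -3*sqrt(51) + 23435650504 = 23435650504 - 3*sqrt(51)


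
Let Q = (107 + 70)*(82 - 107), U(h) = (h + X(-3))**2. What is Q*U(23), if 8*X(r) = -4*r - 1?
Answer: -168260625/64 ≈ -2.6291e+6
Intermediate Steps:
X(r) = -1/8 - r/2 (X(r) = (-4*r - 1)/8 = (-1 - 4*r)/8 = -1/8 - r/2)
U(h) = (11/8 + h)**2 (U(h) = (h + (-1/8 - 1/2*(-3)))**2 = (h + (-1/8 + 3/2))**2 = (h + 11/8)**2 = (11/8 + h)**2)
Q = -4425 (Q = 177*(-25) = -4425)
Q*U(23) = -4425*(11 + 8*23)**2/64 = -4425*(11 + 184)**2/64 = -4425*195**2/64 = -4425*38025/64 = -168260625/64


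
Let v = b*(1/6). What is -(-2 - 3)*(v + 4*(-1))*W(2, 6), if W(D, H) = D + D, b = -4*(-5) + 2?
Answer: -20/3 ≈ -6.6667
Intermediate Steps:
b = 22 (b = 20 + 2 = 22)
v = 11/3 (v = 22*(1/6) = 11/3 ≈ 3.6667)
W(D, H) = 2*D
-(-2 - 3)*(v + 4*(-1))*W(2, 6) = -(-2 - 3)*(11/3 + 4*(-1))*2*2 = -(-5*(11/3 - 4))*4 = -(-5*(-1/3))*4 = -5*4/3 = -1*20/3 = -20/3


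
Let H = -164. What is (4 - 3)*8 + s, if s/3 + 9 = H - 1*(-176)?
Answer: 17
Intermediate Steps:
s = 9 (s = -27 + 3*(-164 - 1*(-176)) = -27 + 3*(-164 + 176) = -27 + 3*12 = -27 + 36 = 9)
(4 - 3)*8 + s = (4 - 3)*8 + 9 = 1*8 + 9 = 8 + 9 = 17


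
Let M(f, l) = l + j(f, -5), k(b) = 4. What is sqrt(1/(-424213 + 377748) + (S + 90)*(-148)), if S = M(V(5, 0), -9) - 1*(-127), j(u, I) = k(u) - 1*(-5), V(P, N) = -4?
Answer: I*sqrt(69338322808565)/46465 ≈ 179.21*I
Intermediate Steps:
j(u, I) = 9 (j(u, I) = 4 - 1*(-5) = 4 + 5 = 9)
M(f, l) = 9 + l (M(f, l) = l + 9 = 9 + l)
S = 127 (S = (9 - 9) - 1*(-127) = 0 + 127 = 127)
sqrt(1/(-424213 + 377748) + (S + 90)*(-148)) = sqrt(1/(-424213 + 377748) + (127 + 90)*(-148)) = sqrt(1/(-46465) + 217*(-148)) = sqrt(-1/46465 - 32116) = sqrt(-1492269941/46465) = I*sqrt(69338322808565)/46465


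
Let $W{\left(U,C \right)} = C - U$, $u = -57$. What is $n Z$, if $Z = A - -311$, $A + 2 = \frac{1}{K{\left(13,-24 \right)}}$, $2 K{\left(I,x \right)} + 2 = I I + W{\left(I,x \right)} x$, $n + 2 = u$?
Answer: $- \frac{19233823}{1055} \approx -18231.0$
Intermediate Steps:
$n = -59$ ($n = -2 - 57 = -59$)
$K{\left(I,x \right)} = -1 + \frac{I^{2}}{2} + \frac{x \left(x - I\right)}{2}$ ($K{\left(I,x \right)} = -1 + \frac{I I + \left(x - I\right) x}{2} = -1 + \frac{I^{2} + x \left(x - I\right)}{2} = -1 + \left(\frac{I^{2}}{2} + \frac{x \left(x - I\right)}{2}\right) = -1 + \frac{I^{2}}{2} + \frac{x \left(x - I\right)}{2}$)
$A = - \frac{2108}{1055}$ ($A = -2 + \frac{1}{-1 + \frac{13^{2}}{2} - - 12 \left(13 - -24\right)} = -2 + \frac{1}{-1 + \frac{1}{2} \cdot 169 - - 12 \left(13 + 24\right)} = -2 + \frac{1}{-1 + \frac{169}{2} - \left(-12\right) 37} = -2 + \frac{1}{-1 + \frac{169}{2} + 444} = -2 + \frac{1}{\frac{1055}{2}} = -2 + \frac{2}{1055} = - \frac{2108}{1055} \approx -1.9981$)
$Z = \frac{325997}{1055}$ ($Z = - \frac{2108}{1055} - -311 = - \frac{2108}{1055} + 311 = \frac{325997}{1055} \approx 309.0$)
$n Z = \left(-59\right) \frac{325997}{1055} = - \frac{19233823}{1055}$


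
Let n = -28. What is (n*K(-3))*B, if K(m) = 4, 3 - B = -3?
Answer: -672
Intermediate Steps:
B = 6 (B = 3 - 1*(-3) = 3 + 3 = 6)
(n*K(-3))*B = -28*4*6 = -112*6 = -672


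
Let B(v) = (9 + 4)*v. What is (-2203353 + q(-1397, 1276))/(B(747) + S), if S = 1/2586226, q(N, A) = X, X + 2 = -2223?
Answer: -5704123168628/25114840687 ≈ -227.12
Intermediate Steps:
X = -2225 (X = -2 - 2223 = -2225)
q(N, A) = -2225
B(v) = 13*v
S = 1/2586226 ≈ 3.8666e-7
(-2203353 + q(-1397, 1276))/(B(747) + S) = (-2203353 - 2225)/(13*747 + 1/2586226) = -2205578/(9711 + 1/2586226) = -2205578/25114840687/2586226 = -2205578*2586226/25114840687 = -5704123168628/25114840687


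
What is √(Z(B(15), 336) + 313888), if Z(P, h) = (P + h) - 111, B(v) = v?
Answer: 4*√19633 ≈ 560.47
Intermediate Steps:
Z(P, h) = -111 + P + h
√(Z(B(15), 336) + 313888) = √((-111 + 15 + 336) + 313888) = √(240 + 313888) = √314128 = 4*√19633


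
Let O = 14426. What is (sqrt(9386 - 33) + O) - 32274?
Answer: -17848 + sqrt(9353) ≈ -17751.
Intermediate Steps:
(sqrt(9386 - 33) + O) - 32274 = (sqrt(9386 - 33) + 14426) - 32274 = (sqrt(9353) + 14426) - 32274 = (14426 + sqrt(9353)) - 32274 = -17848 + sqrt(9353)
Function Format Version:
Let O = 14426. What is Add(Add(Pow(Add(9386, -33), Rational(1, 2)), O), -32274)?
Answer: Add(-17848, Pow(9353, Rational(1, 2))) ≈ -17751.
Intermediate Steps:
Add(Add(Pow(Add(9386, -33), Rational(1, 2)), O), -32274) = Add(Add(Pow(Add(9386, -33), Rational(1, 2)), 14426), -32274) = Add(Add(Pow(9353, Rational(1, 2)), 14426), -32274) = Add(Add(14426, Pow(9353, Rational(1, 2))), -32274) = Add(-17848, Pow(9353, Rational(1, 2)))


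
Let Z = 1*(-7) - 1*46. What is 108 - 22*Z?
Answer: 1274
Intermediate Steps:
Z = -53 (Z = -7 - 46 = -53)
108 - 22*Z = 108 - 22*(-53) = 108 + 1166 = 1274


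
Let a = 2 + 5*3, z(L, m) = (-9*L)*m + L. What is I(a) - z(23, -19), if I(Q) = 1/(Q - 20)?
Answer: -11869/3 ≈ -3956.3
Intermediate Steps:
z(L, m) = L - 9*L*m (z(L, m) = -9*L*m + L = L - 9*L*m)
a = 17 (a = 2 + 15 = 17)
I(Q) = 1/(-20 + Q)
I(a) - z(23, -19) = 1/(-20 + 17) - 23*(1 - 9*(-19)) = 1/(-3) - 23*(1 + 171) = -⅓ - 23*172 = -⅓ - 1*3956 = -⅓ - 3956 = -11869/3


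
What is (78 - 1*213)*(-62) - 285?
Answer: 8085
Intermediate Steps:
(78 - 1*213)*(-62) - 285 = (78 - 213)*(-62) - 285 = -135*(-62) - 285 = 8370 - 285 = 8085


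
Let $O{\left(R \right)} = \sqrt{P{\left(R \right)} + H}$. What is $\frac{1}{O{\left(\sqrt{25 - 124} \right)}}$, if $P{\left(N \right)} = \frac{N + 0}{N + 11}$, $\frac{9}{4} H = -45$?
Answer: $\frac{1}{\sqrt{\frac{-220 - 57 i \sqrt{11}}{11 + 3 i \sqrt{11}}}} \approx 0.002876 - 0.22611 i$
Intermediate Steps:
$H = -20$ ($H = \frac{4}{9} \left(-45\right) = -20$)
$P{\left(N \right)} = \frac{N}{11 + N}$
$O{\left(R \right)} = \sqrt{-20 + \frac{R}{11 + R}}$ ($O{\left(R \right)} = \sqrt{\frac{R}{11 + R} - 20} = \sqrt{-20 + \frac{R}{11 + R}}$)
$\frac{1}{O{\left(\sqrt{25 - 124} \right)}} = \frac{1}{\sqrt{\frac{-220 - 19 \sqrt{25 - 124}}{11 + \sqrt{25 - 124}}}} = \frac{1}{\sqrt{\frac{-220 - 19 \sqrt{-99}}{11 + \sqrt{-99}}}} = \frac{1}{\sqrt{\frac{-220 - 19 \cdot 3 i \sqrt{11}}{11 + 3 i \sqrt{11}}}} = \frac{1}{\sqrt{\frac{-220 - 57 i \sqrt{11}}{11 + 3 i \sqrt{11}}}}$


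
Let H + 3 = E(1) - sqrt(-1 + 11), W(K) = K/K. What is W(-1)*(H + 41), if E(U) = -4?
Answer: 34 - sqrt(10) ≈ 30.838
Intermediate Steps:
W(K) = 1
H = -7 - sqrt(10) (H = -3 + (-4 - sqrt(-1 + 11)) = -3 + (-4 - sqrt(10)) = -7 - sqrt(10) ≈ -10.162)
W(-1)*(H + 41) = 1*((-7 - sqrt(10)) + 41) = 1*(34 - sqrt(10)) = 34 - sqrt(10)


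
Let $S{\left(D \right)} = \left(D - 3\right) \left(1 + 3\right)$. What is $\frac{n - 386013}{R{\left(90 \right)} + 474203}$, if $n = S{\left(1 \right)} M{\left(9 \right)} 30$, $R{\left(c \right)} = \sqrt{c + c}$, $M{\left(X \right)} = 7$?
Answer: $- \frac{183845183679}{224868485029} + \frac{2326158 \sqrt{5}}{224868485029} \approx -0.81754$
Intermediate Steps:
$R{\left(c \right)} = \sqrt{2} \sqrt{c}$ ($R{\left(c \right)} = \sqrt{2 c} = \sqrt{2} \sqrt{c}$)
$S{\left(D \right)} = -12 + 4 D$ ($S{\left(D \right)} = \left(-3 + D\right) 4 = -12 + 4 D$)
$n = -1680$ ($n = \left(-12 + 4 \cdot 1\right) 7 \cdot 30 = \left(-12 + 4\right) 7 \cdot 30 = \left(-8\right) 7 \cdot 30 = \left(-56\right) 30 = -1680$)
$\frac{n - 386013}{R{\left(90 \right)} + 474203} = \frac{-1680 - 386013}{\sqrt{2} \sqrt{90} + 474203} = - \frac{387693}{\sqrt{2} \cdot 3 \sqrt{10} + 474203} = - \frac{387693}{6 \sqrt{5} + 474203} = - \frac{387693}{474203 + 6 \sqrt{5}}$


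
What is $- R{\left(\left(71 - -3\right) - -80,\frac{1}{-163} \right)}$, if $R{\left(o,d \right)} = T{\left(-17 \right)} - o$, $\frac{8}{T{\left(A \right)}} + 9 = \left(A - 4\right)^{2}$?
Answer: $\frac{8315}{54} \approx 153.98$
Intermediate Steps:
$T{\left(A \right)} = \frac{8}{-9 + \left(-4 + A\right)^{2}}$ ($T{\left(A \right)} = \frac{8}{-9 + \left(A - 4\right)^{2}} = \frac{8}{-9 + \left(-4 + A\right)^{2}}$)
$R{\left(o,d \right)} = \frac{1}{54} - o$ ($R{\left(o,d \right)} = \frac{8}{-9 + \left(-4 - 17\right)^{2}} - o = \frac{8}{-9 + \left(-21\right)^{2}} - o = \frac{8}{-9 + 441} - o = \frac{8}{432} - o = 8 \cdot \frac{1}{432} - o = \frac{1}{54} - o$)
$- R{\left(\left(71 - -3\right) - -80,\frac{1}{-163} \right)} = - (\frac{1}{54} - \left(\left(71 - -3\right) - -80\right)) = - (\frac{1}{54} - \left(\left(71 + 3\right) + 80\right)) = - (\frac{1}{54} - \left(74 + 80\right)) = - (\frac{1}{54} - 154) = \left(-1\right) \left(- \frac{8315}{54}\right) = \frac{8315}{54}$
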